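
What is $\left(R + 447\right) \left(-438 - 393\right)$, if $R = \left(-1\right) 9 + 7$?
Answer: $-369795$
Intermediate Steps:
$R = -2$ ($R = -9 + 7 = -2$)
$\left(R + 447\right) \left(-438 - 393\right) = \left(-2 + 447\right) \left(-438 - 393\right) = 445 \left(-831\right) = -369795$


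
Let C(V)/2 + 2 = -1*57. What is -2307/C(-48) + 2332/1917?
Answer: 4697695/226206 ≈ 20.767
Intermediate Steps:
C(V) = -118 (C(V) = -4 + 2*(-1*57) = -4 + 2*(-57) = -4 - 114 = -118)
-2307/C(-48) + 2332/1917 = -2307/(-118) + 2332/1917 = -2307*(-1/118) + 2332*(1/1917) = 2307/118 + 2332/1917 = 4697695/226206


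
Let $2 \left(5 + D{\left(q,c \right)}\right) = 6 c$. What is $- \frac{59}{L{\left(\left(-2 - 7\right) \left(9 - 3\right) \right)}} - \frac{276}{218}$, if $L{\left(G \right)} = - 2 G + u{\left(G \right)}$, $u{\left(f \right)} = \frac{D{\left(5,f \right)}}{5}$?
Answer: $- \frac{83629}{40657} \approx -2.0569$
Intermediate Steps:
$D{\left(q,c \right)} = -5 + 3 c$ ($D{\left(q,c \right)} = -5 + \frac{6 c}{2} = -5 + 3 c$)
$u{\left(f \right)} = -1 + \frac{3 f}{5}$ ($u{\left(f \right)} = \frac{-5 + 3 f}{5} = \left(-5 + 3 f\right) \frac{1}{5} = -1 + \frac{3 f}{5}$)
$L{\left(G \right)} = -1 - \frac{7 G}{5}$ ($L{\left(G \right)} = - 2 G + \left(-1 + \frac{3 G}{5}\right) = -1 - \frac{7 G}{5}$)
$- \frac{59}{L{\left(\left(-2 - 7\right) \left(9 - 3\right) \right)}} - \frac{276}{218} = - \frac{59}{-1 - \frac{7 \left(-2 - 7\right) \left(9 - 3\right)}{5}} - \frac{276}{218} = - \frac{59}{-1 - \frac{7 \left(\left(-9\right) 6\right)}{5}} - \frac{138}{109} = - \frac{59}{-1 - - \frac{378}{5}} - \frac{138}{109} = - \frac{59}{-1 + \frac{378}{5}} - \frac{138}{109} = - \frac{59}{\frac{373}{5}} - \frac{138}{109} = \left(-59\right) \frac{5}{373} - \frac{138}{109} = - \frac{295}{373} - \frac{138}{109} = - \frac{83629}{40657}$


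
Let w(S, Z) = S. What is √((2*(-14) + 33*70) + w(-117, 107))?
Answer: √2165 ≈ 46.530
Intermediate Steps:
√((2*(-14) + 33*70) + w(-117, 107)) = √((2*(-14) + 33*70) - 117) = √((-28 + 2310) - 117) = √(2282 - 117) = √2165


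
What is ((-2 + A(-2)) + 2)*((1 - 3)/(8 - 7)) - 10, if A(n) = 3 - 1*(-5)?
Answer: -26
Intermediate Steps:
A(n) = 8 (A(n) = 3 + 5 = 8)
((-2 + A(-2)) + 2)*((1 - 3)/(8 - 7)) - 10 = ((-2 + 8) + 2)*((1 - 3)/(8 - 7)) - 10 = (6 + 2)*(-2/1) - 10 = 8*(-2*1) - 10 = 8*(-2) - 10 = -16 - 10 = -26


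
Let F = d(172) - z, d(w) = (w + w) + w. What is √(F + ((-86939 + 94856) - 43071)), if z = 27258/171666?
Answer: I*√90093851/51 ≈ 186.11*I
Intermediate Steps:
d(w) = 3*w (d(w) = 2*w + w = 3*w)
z = 413/2601 (z = 27258*(1/171666) = 413/2601 ≈ 0.15879)
F = 1341703/2601 (F = 3*172 - 1*413/2601 = 516 - 413/2601 = 1341703/2601 ≈ 515.84)
√(F + ((-86939 + 94856) - 43071)) = √(1341703/2601 + ((-86939 + 94856) - 43071)) = √(1341703/2601 + (7917 - 43071)) = √(1341703/2601 - 35154) = √(-90093851/2601) = I*√90093851/51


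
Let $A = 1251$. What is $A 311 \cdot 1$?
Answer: $389061$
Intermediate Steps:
$A 311 \cdot 1 = 1251 \cdot 311 \cdot 1 = 1251 \cdot 311 = 389061$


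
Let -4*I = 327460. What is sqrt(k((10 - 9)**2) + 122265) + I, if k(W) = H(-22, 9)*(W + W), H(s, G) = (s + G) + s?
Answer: -81865 + sqrt(122195) ≈ -81516.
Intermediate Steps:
I = -81865 (I = -1/4*327460 = -81865)
H(s, G) = G + 2*s (H(s, G) = (G + s) + s = G + 2*s)
k(W) = -70*W (k(W) = (9 + 2*(-22))*(W + W) = (9 - 44)*(2*W) = -70*W)
sqrt(k((10 - 9)**2) + 122265) + I = sqrt(-70*(10 - 9)**2 + 122265) - 81865 = sqrt(-70*1**2 + 122265) - 81865 = sqrt(-70*1 + 122265) - 81865 = sqrt(-70 + 122265) - 81865 = sqrt(122195) - 81865 = -81865 + sqrt(122195)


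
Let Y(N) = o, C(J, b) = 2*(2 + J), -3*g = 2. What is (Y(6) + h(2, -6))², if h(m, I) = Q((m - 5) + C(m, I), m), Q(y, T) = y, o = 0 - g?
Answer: 289/9 ≈ 32.111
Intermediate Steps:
g = -⅔ (g = -⅓*2 = -⅔ ≈ -0.66667)
C(J, b) = 4 + 2*J
o = ⅔ (o = 0 - 1*(-⅔) = 0 + ⅔ = ⅔ ≈ 0.66667)
Y(N) = ⅔
h(m, I) = -1 + 3*m (h(m, I) = (m - 5) + (4 + 2*m) = (-5 + m) + (4 + 2*m) = -1 + 3*m)
(Y(6) + h(2, -6))² = (⅔ + (-1 + 3*2))² = (⅔ + (-1 + 6))² = (⅔ + 5)² = (17/3)² = 289/9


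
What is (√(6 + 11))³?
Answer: 17*√17 ≈ 70.093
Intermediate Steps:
(√(6 + 11))³ = (√17)³ = 17*√17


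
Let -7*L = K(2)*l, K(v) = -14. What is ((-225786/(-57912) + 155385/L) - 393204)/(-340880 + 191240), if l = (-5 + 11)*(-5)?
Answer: 955040911/361081320 ≈ 2.6449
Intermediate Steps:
l = -30 (l = 6*(-5) = -30)
L = -60 (L = -(-2)*(-30) = -⅐*420 = -60)
((-225786/(-57912) + 155385/L) - 393204)/(-340880 + 191240) = ((-225786/(-57912) + 155385/(-60)) - 393204)/(-340880 + 191240) = ((-225786*(-1/57912) + 155385*(-1/60)) - 393204)/(-149640) = ((37631/9652 - 10359/4) - 393204)*(-1/149640) = (-6239659/2413 - 393204)*(-1/149640) = -955040911/2413*(-1/149640) = 955040911/361081320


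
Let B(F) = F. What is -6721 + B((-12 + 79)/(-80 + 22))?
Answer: -389885/58 ≈ -6722.2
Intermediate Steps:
-6721 + B((-12 + 79)/(-80 + 22)) = -6721 + (-12 + 79)/(-80 + 22) = -6721 + 67/(-58) = -6721 + 67*(-1/58) = -6721 - 67/58 = -389885/58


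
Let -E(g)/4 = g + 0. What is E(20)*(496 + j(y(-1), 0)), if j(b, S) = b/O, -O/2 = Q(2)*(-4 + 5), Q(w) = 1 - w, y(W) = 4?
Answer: -39840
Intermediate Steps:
O = 2 (O = -2*(1 - 1*2)*(-4 + 5) = -2*(1 - 2) = -(-2) = -2*(-1) = 2)
E(g) = -4*g (E(g) = -4*(g + 0) = -4*g)
j(b, S) = b/2
E(20)*(496 + j(y(-1), 0)) = (-4*20)*(496 + (½)*4) = -80*(496 + 2) = -80*498 = -39840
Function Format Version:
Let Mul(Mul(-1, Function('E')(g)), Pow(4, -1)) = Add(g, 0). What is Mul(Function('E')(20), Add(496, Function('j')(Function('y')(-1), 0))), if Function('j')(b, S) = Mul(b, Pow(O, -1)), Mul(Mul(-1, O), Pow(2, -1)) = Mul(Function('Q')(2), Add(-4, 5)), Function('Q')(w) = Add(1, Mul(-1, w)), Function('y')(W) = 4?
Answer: -39840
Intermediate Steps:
O = 2 (O = Mul(-2, Mul(Add(1, Mul(-1, 2)), Add(-4, 5))) = Mul(-2, Mul(Add(1, -2), 1)) = Mul(-2, Mul(-1, 1)) = Mul(-2, -1) = 2)
Function('E')(g) = Mul(-4, g) (Function('E')(g) = Mul(-4, Add(g, 0)) = Mul(-4, g))
Function('j')(b, S) = Mul(Rational(1, 2), b) (Function('j')(b, S) = Mul(b, Pow(2, -1)) = Mul(b, Rational(1, 2)) = Mul(Rational(1, 2), b))
Mul(Function('E')(20), Add(496, Function('j')(Function('y')(-1), 0))) = Mul(Mul(-4, 20), Add(496, Mul(Rational(1, 2), 4))) = Mul(-80, Add(496, 2)) = Mul(-80, 498) = -39840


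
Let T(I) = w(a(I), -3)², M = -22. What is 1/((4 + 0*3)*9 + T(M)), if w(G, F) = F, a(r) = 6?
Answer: 1/45 ≈ 0.022222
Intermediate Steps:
T(I) = 9 (T(I) = (-3)² = 9)
1/((4 + 0*3)*9 + T(M)) = 1/((4 + 0*3)*9 + 9) = 1/((4 + 0)*9 + 9) = 1/(4*9 + 9) = 1/(36 + 9) = 1/45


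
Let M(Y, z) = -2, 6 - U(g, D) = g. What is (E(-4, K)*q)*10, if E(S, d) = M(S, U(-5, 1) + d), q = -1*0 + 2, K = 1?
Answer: -40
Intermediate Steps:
q = 2 (q = 0 + 2 = 2)
U(g, D) = 6 - g
E(S, d) = -2
(E(-4, K)*q)*10 = -2*2*10 = -4*10 = -40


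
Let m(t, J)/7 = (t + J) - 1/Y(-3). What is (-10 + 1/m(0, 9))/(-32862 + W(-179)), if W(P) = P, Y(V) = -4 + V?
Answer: 639/2114624 ≈ 0.00030218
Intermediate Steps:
m(t, J) = 1 + 7*J + 7*t (m(t, J) = 7*((t + J) - 1/(-4 - 3)) = 7*((J + t) - 1/(-7)) = 7*((J + t) - 1*(-⅐)) = 7*((J + t) + ⅐) = 7*(⅐ + J + t) = 1 + 7*J + 7*t)
(-10 + 1/m(0, 9))/(-32862 + W(-179)) = (-10 + 1/(1 + 7*9 + 7*0))/(-32862 - 179) = (-10 + 1/(1 + 63 + 0))/(-33041) = -(-10 + 1/64)/33041 = -1/33041*(-639/64) = 639/2114624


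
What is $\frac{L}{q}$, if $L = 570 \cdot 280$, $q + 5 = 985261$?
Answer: $\frac{19950}{123157} \approx 0.16199$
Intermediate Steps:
$q = 985256$ ($q = -5 + 985261 = 985256$)
$L = 159600$
$\frac{L}{q} = \frac{159600}{985256} = 159600 \cdot \frac{1}{985256} = \frac{19950}{123157}$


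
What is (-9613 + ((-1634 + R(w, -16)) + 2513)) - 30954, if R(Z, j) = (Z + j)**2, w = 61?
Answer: -37663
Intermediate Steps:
(-9613 + ((-1634 + R(w, -16)) + 2513)) - 30954 = (-9613 + ((-1634 + (61 - 16)**2) + 2513)) - 30954 = (-9613 + ((-1634 + 45**2) + 2513)) - 30954 = (-9613 + ((-1634 + 2025) + 2513)) - 30954 = (-9613 + (391 + 2513)) - 30954 = (-9613 + 2904) - 30954 = -6709 - 30954 = -37663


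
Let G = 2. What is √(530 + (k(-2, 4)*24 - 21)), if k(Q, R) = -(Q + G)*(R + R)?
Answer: √509 ≈ 22.561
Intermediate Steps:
k(Q, R) = -2*R*(2 + Q) (k(Q, R) = -(Q + 2)*(R + R) = -(2 + Q)*2*R = -2*R*(2 + Q))
√(530 + (k(-2, 4)*24 - 21)) = √(530 + (-2*4*(2 - 2)*24 - 21)) = √(530 + (-2*4*0*24 - 21)) = √(530 + (0*24 - 21)) = √(530 + (0 - 21)) = √(530 - 21) = √509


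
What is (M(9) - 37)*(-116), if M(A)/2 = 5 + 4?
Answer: 2204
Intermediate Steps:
M(A) = 18 (M(A) = 2*(5 + 4) = 2*9 = 18)
(M(9) - 37)*(-116) = (18 - 37)*(-116) = -19*(-116) = 2204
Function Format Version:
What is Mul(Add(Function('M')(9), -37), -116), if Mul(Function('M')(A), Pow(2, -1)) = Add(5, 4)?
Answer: 2204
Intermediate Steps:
Function('M')(A) = 18 (Function('M')(A) = Mul(2, Add(5, 4)) = Mul(2, 9) = 18)
Mul(Add(Function('M')(9), -37), -116) = Mul(Add(18, -37), -116) = Mul(-19, -116) = 2204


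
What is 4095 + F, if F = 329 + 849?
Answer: 5273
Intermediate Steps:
F = 1178
4095 + F = 4095 + 1178 = 5273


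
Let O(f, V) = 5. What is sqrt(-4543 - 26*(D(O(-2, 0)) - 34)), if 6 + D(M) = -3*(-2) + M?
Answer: 3*I*sqrt(421) ≈ 61.555*I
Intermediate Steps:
D(M) = M (D(M) = -6 + (-3*(-2) + M) = -6 + (6 + M) = M)
sqrt(-4543 - 26*(D(O(-2, 0)) - 34)) = sqrt(-4543 - 26*(5 - 34)) = sqrt(-4543 - 26*(-29)) = sqrt(-4543 + 754) = sqrt(-3789) = 3*I*sqrt(421)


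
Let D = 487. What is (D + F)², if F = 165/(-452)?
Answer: 48381961681/204304 ≈ 2.3681e+5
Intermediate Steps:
F = -165/452 (F = 165*(-1/452) = -165/452 ≈ -0.36504)
(D + F)² = (487 - 165/452)² = (219959/452)² = 48381961681/204304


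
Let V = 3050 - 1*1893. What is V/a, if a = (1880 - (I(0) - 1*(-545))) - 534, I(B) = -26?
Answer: 1157/827 ≈ 1.3990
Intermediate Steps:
V = 1157 (V = 3050 - 1893 = 1157)
a = 827 (a = (1880 - (-26 - 1*(-545))) - 534 = (1880 - (-26 + 545)) - 534 = (1880 - 1*519) - 534 = (1880 - 519) - 534 = 1361 - 534 = 827)
V/a = 1157/827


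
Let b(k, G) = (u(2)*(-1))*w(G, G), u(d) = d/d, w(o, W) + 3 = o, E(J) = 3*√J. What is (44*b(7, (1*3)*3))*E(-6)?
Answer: -792*I*√6 ≈ -1940.0*I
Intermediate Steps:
w(o, W) = -3 + o
u(d) = 1
b(k, G) = 3 - G (b(k, G) = (1*(-1))*(-3 + G) = -(-3 + G) = 3 - G)
(44*b(7, (1*3)*3))*E(-6) = (44*(3 - 1*3*3))*(3*√(-6)) = (44*(3 - 3*3))*(3*(I*√6)) = (44*(3 - 1*9))*(3*I*√6) = (44*(3 - 9))*(3*I*√6) = (44*(-6))*(3*I*√6) = -792*I*√6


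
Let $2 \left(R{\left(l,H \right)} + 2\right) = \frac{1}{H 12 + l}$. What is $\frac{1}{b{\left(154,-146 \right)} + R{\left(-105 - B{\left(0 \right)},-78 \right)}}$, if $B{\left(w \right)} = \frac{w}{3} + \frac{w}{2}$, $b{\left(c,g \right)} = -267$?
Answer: $- \frac{2082}{560059} \approx -0.0037175$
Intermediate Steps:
$B{\left(w \right)} = \frac{5 w}{6}$ ($B{\left(w \right)} = w \frac{1}{3} + w \frac{1}{2} = \frac{w}{3} + \frac{w}{2} = \frac{5 w}{6}$)
$R{\left(l,H \right)} = -2 + \frac{1}{2 \left(l + 12 H\right)}$ ($R{\left(l,H \right)} = -2 + \frac{1}{2 \left(H 12 + l\right)} = -2 + \frac{1}{2 \left(12 H + l\right)} = -2 + \frac{1}{2 \left(l + 12 H\right)}$)
$\frac{1}{b{\left(154,-146 \right)} + R{\left(-105 - B{\left(0 \right)},-78 \right)}} = \frac{1}{-267 + \frac{1 - -3744 - 4 \left(-105 - \frac{5}{6} \cdot 0\right)}{2 \left(\left(-105 - \frac{5}{6} \cdot 0\right) + 12 \left(-78\right)\right)}} = \frac{1}{-267 + \frac{1 + 3744 - 4 \left(-105 - 0\right)}{2 \left(\left(-105 - 0\right) - 936\right)}} = \frac{1}{-267 + \frac{1 + 3744 - 4 \left(-105 + 0\right)}{2 \left(\left(-105 + 0\right) - 936\right)}} = \frac{1}{-267 + \frac{1 + 3744 - -420}{2 \left(-105 - 936\right)}} = \frac{1}{-267 + \frac{1 + 3744 + 420}{2 \left(-1041\right)}} = \frac{1}{-267 + \frac{1}{2} \left(- \frac{1}{1041}\right) 4165} = \frac{1}{-267 - \frac{4165}{2082}} = \frac{1}{- \frac{560059}{2082}} = - \frac{2082}{560059}$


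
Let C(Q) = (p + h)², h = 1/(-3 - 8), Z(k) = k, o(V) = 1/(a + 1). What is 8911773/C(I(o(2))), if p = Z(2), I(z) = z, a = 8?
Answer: 119813837/49 ≈ 2.4452e+6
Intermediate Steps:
o(V) = ⅑ (o(V) = 1/(8 + 1) = 1/9 = ⅑)
p = 2
h = -1/11 (h = 1/(-11) = -1/11 ≈ -0.090909)
C(Q) = 441/121 (C(Q) = (2 - 1/11)² = (21/11)² = 441/121)
8911773/C(I(o(2))) = 8911773/(441/121) = 8911773*(121/441) = 119813837/49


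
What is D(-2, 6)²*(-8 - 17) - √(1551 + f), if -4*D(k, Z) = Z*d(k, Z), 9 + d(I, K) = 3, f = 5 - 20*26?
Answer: -2025 - 2*√259 ≈ -2057.2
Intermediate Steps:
f = -515 (f = 5 - 520 = -515)
d(I, K) = -6 (d(I, K) = -9 + 3 = -6)
D(k, Z) = 3*Z/2 (D(k, Z) = -Z*(-6)/4 = -(-3)*Z/2 = 3*Z/2)
D(-2, 6)²*(-8 - 17) - √(1551 + f) = ((3/2)*6)²*(-8 - 17) - √(1551 - 515) = 9²*(-25) - √1036 = 81*(-25) - 2*√259 = -2025 - 2*√259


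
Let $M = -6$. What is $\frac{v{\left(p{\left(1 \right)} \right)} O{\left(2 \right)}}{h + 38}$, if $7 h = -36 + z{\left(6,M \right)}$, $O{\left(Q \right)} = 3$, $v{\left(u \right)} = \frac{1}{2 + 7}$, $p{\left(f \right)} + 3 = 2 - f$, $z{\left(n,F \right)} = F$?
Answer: $\frac{1}{96} \approx 0.010417$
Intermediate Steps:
$p{\left(f \right)} = -1 - f$ ($p{\left(f \right)} = -3 - \left(-2 + f\right) = -1 - f$)
$v{\left(u \right)} = \frac{1}{9}$
$h = -6$ ($h = \frac{-36 - 6}{7} = \frac{1}{7} \left(-42\right) = -6$)
$\frac{v{\left(p{\left(1 \right)} \right)} O{\left(2 \right)}}{h + 38} = \frac{\frac{1}{9} \cdot 3}{-6 + 38} = \frac{1}{3 \cdot 32} = \frac{1}{3} \cdot \frac{1}{32} = \frac{1}{96}$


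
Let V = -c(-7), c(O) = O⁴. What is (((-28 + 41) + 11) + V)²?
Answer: 5650129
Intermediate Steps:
V = -2401 (V = -1*(-7)⁴ = -1*2401 = -2401)
(((-28 + 41) + 11) + V)² = (((-28 + 41) + 11) - 2401)² = ((13 + 11) - 2401)² = (24 - 2401)² = (-2377)² = 5650129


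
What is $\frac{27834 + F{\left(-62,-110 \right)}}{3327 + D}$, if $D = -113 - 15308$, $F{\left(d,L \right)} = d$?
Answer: $- \frac{13886}{6047} \approx -2.2963$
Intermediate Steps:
$D = -15421$
$\frac{27834 + F{\left(-62,-110 \right)}}{3327 + D} = \frac{27834 - 62}{3327 - 15421} = \frac{27772}{-12094} = 27772 \left(- \frac{1}{12094}\right) = - \frac{13886}{6047}$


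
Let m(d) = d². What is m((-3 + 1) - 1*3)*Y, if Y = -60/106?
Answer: -750/53 ≈ -14.151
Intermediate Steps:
Y = -30/53 (Y = -60*1/106 = -30/53 ≈ -0.56604)
m((-3 + 1) - 1*3)*Y = ((-3 + 1) - 1*3)²*(-30/53) = (-2 - 3)²*(-30/53) = (-5)²*(-30/53) = 25*(-30/53) = -750/53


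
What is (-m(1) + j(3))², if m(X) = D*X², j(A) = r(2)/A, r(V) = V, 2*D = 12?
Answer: 256/9 ≈ 28.444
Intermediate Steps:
D = 6 (D = (½)*12 = 6)
j(A) = 2/A
m(X) = 6*X²
(-m(1) + j(3))² = (-6*1² + 2/3)² = (-6 + 2*(⅓))² = (-1*6 + ⅔)² = (-6 + ⅔)² = (-16/3)² = 256/9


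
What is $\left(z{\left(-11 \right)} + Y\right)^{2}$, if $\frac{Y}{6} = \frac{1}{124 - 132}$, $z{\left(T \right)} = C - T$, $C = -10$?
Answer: $\frac{1}{16} \approx 0.0625$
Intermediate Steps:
$z{\left(T \right)} = -10 - T$
$Y = - \frac{3}{4}$ ($Y = \frac{6}{124 - 132} = \frac{6}{-8} = 6 \left(- \frac{1}{8}\right) = - \frac{3}{4} \approx -0.75$)
$\left(z{\left(-11 \right)} + Y\right)^{2} = \left(\left(-10 - -11\right) - \frac{3}{4}\right)^{2} = \left(\left(-10 + 11\right) - \frac{3}{4}\right)^{2} = \left(1 - \frac{3}{4}\right)^{2} = \left(\frac{1}{4}\right)^{2} = \frac{1}{16}$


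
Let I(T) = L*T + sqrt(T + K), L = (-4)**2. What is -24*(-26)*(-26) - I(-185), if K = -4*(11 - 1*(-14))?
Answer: -13264 - I*sqrt(285) ≈ -13264.0 - 16.882*I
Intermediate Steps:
K = -100 (K = -4*(11 + 14) = -4*25 = -100)
L = 16
I(T) = sqrt(-100 + T) + 16*T (I(T) = 16*T + sqrt(T - 100) = 16*T + sqrt(-100 + T) = sqrt(-100 + T) + 16*T)
-24*(-26)*(-26) - I(-185) = -24*(-26)*(-26) - (sqrt(-100 - 185) + 16*(-185)) = 624*(-26) - (sqrt(-285) - 2960) = -16224 - (I*sqrt(285) - 2960) = -16224 - (-2960 + I*sqrt(285)) = -16224 + (2960 - I*sqrt(285)) = -13264 - I*sqrt(285)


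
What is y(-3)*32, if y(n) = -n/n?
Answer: -32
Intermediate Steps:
y(n) = -1 (y(n) = -1*1 = -1)
y(-3)*32 = -1*32 = -32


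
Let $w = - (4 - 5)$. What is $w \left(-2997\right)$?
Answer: $-2997$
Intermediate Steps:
$w = 1$ ($w = \left(-1\right) \left(-1\right) = 1$)
$w \left(-2997\right) = 1 \left(-2997\right) = -2997$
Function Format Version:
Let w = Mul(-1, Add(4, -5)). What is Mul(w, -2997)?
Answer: -2997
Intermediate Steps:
w = 1 (w = Mul(-1, -1) = 1)
Mul(w, -2997) = Mul(1, -2997) = -2997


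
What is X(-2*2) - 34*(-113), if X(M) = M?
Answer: 3838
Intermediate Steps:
X(-2*2) - 34*(-113) = -2*2 - 34*(-113) = -4 + 3842 = 3838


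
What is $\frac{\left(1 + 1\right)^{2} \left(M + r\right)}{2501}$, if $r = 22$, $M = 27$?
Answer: $\frac{196}{2501} \approx 0.078369$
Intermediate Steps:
$\frac{\left(1 + 1\right)^{2} \left(M + r\right)}{2501} = \frac{\left(1 + 1\right)^{2} \left(27 + 22\right)}{2501} = 2^{2} \cdot 49 \cdot \frac{1}{2501} = 4 \cdot 49 \cdot \frac{1}{2501} = 196 \cdot \frac{1}{2501} = \frac{196}{2501}$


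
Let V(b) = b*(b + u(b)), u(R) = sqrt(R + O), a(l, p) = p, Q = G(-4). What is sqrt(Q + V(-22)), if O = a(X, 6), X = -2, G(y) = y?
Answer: 22 - 2*I ≈ 22.0 - 2.0*I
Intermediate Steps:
Q = -4
O = 6
u(R) = sqrt(6 + R) (u(R) = sqrt(R + 6) = sqrt(6 + R))
V(b) = b*(b + sqrt(6 + b))
sqrt(Q + V(-22)) = sqrt(-4 - 22*(-22 + sqrt(6 - 22))) = sqrt(-4 - 22*(-22 + sqrt(-16))) = sqrt(-4 - 22*(-22 + 4*I)) = sqrt(-4 + (484 - 88*I)) = sqrt(480 - 88*I) = 22 - 2*I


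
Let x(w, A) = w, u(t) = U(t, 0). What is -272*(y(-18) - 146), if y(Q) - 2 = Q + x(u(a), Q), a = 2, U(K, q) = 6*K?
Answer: 40800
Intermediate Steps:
u(t) = 6*t
y(Q) = 14 + Q (y(Q) = 2 + (Q + 6*2) = 2 + (Q + 12) = 2 + (12 + Q) = 14 + Q)
-272*(y(-18) - 146) = -272*((14 - 18) - 146) = -272*(-4 - 146) = -272*(-150) = 40800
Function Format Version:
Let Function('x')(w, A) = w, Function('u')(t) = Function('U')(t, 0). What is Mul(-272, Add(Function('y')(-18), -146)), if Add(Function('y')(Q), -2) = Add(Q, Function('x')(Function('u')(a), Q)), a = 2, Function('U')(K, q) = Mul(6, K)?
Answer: 40800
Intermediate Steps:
Function('u')(t) = Mul(6, t)
Function('y')(Q) = Add(14, Q) (Function('y')(Q) = Add(2, Add(Q, Mul(6, 2))) = Add(2, Add(Q, 12)) = Add(2, Add(12, Q)) = Add(14, Q))
Mul(-272, Add(Function('y')(-18), -146)) = Mul(-272, Add(Add(14, -18), -146)) = Mul(-272, Add(-4, -146)) = Mul(-272, -150) = 40800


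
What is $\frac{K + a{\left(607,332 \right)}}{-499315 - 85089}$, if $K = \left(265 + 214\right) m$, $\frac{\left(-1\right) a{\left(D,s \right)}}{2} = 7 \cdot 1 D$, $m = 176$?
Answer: $- \frac{37903}{292202} \approx -0.12971$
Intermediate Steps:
$a{\left(D,s \right)} = - 14 D$ ($a{\left(D,s \right)} = - 2 \cdot 7 \cdot 1 D = - 2 \cdot 7 D = - 14 D$)
$K = 84304$ ($K = \left(265 + 214\right) 176 = 479 \cdot 176 = 84304$)
$\frac{K + a{\left(607,332 \right)}}{-499315 - 85089} = \frac{84304 - 8498}{-499315 - 85089} = \frac{84304 - 8498}{-584404} = 75806 \left(- \frac{1}{584404}\right) = - \frac{37903}{292202}$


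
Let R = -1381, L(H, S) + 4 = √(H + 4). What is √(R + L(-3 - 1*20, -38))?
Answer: √(-1385 + I*√19) ≈ 0.0586 + 37.216*I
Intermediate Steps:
L(H, S) = -4 + √(4 + H) (L(H, S) = -4 + √(H + 4) = -4 + √(4 + H))
√(R + L(-3 - 1*20, -38)) = √(-1381 + (-4 + √(4 + (-3 - 1*20)))) = √(-1381 + (-4 + √(4 + (-3 - 20)))) = √(-1381 + (-4 + √(4 - 23))) = √(-1381 + (-4 + √(-19))) = √(-1381 + (-4 + I*√19)) = √(-1385 + I*√19)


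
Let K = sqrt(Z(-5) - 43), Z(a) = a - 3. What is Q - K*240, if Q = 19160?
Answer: 19160 - 240*I*sqrt(51) ≈ 19160.0 - 1713.9*I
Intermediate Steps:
Z(a) = -3 + a
K = I*sqrt(51) (K = sqrt((-3 - 5) - 43) = sqrt(-8 - 43) = sqrt(-51) = I*sqrt(51) ≈ 7.1414*I)
Q - K*240 = 19160 - I*sqrt(51)*240 = 19160 - 240*I*sqrt(51)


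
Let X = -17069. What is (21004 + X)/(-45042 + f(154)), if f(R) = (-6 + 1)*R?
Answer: -3935/45812 ≈ -0.085895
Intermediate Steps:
f(R) = -5*R
(21004 + X)/(-45042 + f(154)) = (21004 - 17069)/(-45042 - 5*154) = 3935/(-45042 - 770) = 3935/(-45812) = 3935*(-1/45812) = -3935/45812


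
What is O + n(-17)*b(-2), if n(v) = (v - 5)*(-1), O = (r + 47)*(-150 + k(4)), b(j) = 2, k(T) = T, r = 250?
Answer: -43318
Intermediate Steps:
O = -43362 (O = (250 + 47)*(-150 + 4) = 297*(-146) = -43362)
n(v) = 5 - v (n(v) = (-5 + v)*(-1) = 5 - v)
O + n(-17)*b(-2) = -43362 + (5 - 1*(-17))*2 = -43362 + (5 + 17)*2 = -43362 + 22*2 = -43362 + 44 = -43318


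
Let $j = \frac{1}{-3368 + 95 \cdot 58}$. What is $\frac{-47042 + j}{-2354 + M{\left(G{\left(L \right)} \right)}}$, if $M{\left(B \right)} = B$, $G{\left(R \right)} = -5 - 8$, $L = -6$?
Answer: $\frac{100763963}{5070114} \approx 19.874$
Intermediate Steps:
$G{\left(R \right)} = -13$ ($G{\left(R \right)} = -5 - 8 = -13$)
$j = \frac{1}{2142}$ ($j = \frac{1}{-3368 + 5510} = \frac{1}{2142} \approx 0.00046685$)
$\frac{-47042 + j}{-2354 + M{\left(G{\left(L \right)} \right)}} = \frac{-47042 + \frac{1}{2142}}{-2354 - 13} = - \frac{100763963}{2142 \left(-2367\right)} = \left(- \frac{100763963}{2142}\right) \left(- \frac{1}{2367}\right) = \frac{100763963}{5070114}$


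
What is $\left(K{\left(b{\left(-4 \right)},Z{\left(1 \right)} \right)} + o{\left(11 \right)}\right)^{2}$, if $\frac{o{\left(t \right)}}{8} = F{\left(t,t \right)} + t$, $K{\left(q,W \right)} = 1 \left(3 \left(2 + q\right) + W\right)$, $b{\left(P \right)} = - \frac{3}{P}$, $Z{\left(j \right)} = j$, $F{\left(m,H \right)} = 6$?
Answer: $\frac{337561}{16} \approx 21098.0$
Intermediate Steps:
$K{\left(q,W \right)} = 6 + W + 3 q$ ($K{\left(q,W \right)} = 1 \left(\left(6 + 3 q\right) + W\right) = 1 \left(6 + W + 3 q\right) = 6 + W + 3 q$)
$o{\left(t \right)} = 48 + 8 t$ ($o{\left(t \right)} = 8 \left(6 + t\right) = 48 + 8 t$)
$\left(K{\left(b{\left(-4 \right)},Z{\left(1 \right)} \right)} + o{\left(11 \right)}\right)^{2} = \left(\left(6 + 1 + 3 \left(- \frac{3}{-4}\right)\right) + \left(48 + 8 \cdot 11\right)\right)^{2} = \left(\left(6 + 1 + 3 \left(\left(-3\right) \left(- \frac{1}{4}\right)\right)\right) + \left(48 + 88\right)\right)^{2} = \left(\left(6 + 1 + 3 \cdot \frac{3}{4}\right) + 136\right)^{2} = \left(\left(6 + 1 + \frac{9}{4}\right) + 136\right)^{2} = \left(\frac{37}{4} + 136\right)^{2} = \left(\frac{581}{4}\right)^{2} = \frac{337561}{16}$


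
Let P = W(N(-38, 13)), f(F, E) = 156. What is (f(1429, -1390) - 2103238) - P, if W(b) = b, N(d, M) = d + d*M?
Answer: -2102550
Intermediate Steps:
N(d, M) = d + M*d
P = -532 (P = -38*(1 + 13) = -38*14 = -532)
(f(1429, -1390) - 2103238) - P = (156 - 2103238) - 1*(-532) = -2103082 + 532 = -2102550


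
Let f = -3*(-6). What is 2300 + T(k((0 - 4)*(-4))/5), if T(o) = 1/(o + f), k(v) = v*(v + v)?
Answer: 1384605/602 ≈ 2300.0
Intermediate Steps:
k(v) = 2*v² (k(v) = v*(2*v) = 2*v²)
f = 18
T(o) = 1/(18 + o) (T(o) = 1/(o + 18) = 1/(18 + o))
2300 + T(k((0 - 4)*(-4))/5) = 2300 + 1/(18 + (2*((0 - 4)*(-4))²)/5) = 2300 + 1/(18 + (2*(-4*(-4))²)*(⅕)) = 2300 + 1/(18 + (2*16²)*(⅕)) = 2300 + 1/(18 + (2*256)*(⅕)) = 2300 + 1/(18 + 512*(⅕)) = 2300 + 1/(18 + 512/5) = 2300 + 1/(602/5) = 2300 + 5/602 = 1384605/602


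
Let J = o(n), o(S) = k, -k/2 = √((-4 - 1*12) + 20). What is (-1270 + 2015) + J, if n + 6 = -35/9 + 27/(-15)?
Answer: 741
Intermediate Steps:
n = -526/45 (n = -6 + (-35/9 + 27/(-15)) = -6 + (-35*⅑ + 27*(-1/15)) = -6 + (-35/9 - 9/5) = -6 - 256/45 = -526/45 ≈ -11.689)
k = -4 (k = -2*√((-4 - 1*12) + 20) = -2*√((-4 - 12) + 20) = -2*√(-16 + 20) = -2*√4 = -2*2 = -4)
o(S) = -4
J = -4
(-1270 + 2015) + J = (-1270 + 2015) - 4 = 745 - 4 = 741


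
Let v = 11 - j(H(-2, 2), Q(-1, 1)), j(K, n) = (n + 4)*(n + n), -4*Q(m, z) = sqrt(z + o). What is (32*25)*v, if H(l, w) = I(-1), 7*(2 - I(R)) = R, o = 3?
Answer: 11600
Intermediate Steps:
I(R) = 2 - R/7
H(l, w) = 15/7 (H(l, w) = 2 - 1/7*(-1) = 2 + 1/7 = 15/7)
Q(m, z) = -sqrt(3 + z)/4 (Q(m, z) = -sqrt(z + 3)/4 = -sqrt(3 + z)/4)
j(K, n) = 2*n*(4 + n) (j(K, n) = (4 + n)*(2*n) = 2*n*(4 + n))
v = 29/2 (v = 11 - 2*(-sqrt(3 + 1)/4)*(4 - sqrt(3 + 1)/4) = 11 - 2*(-sqrt(4)/4)*(4 - sqrt(4)/4) = 11 - 2*(-1/4*2)*(4 - 1/4*2) = 11 - 2*(-1)*(4 - 1/2)/2 = 11 - 2*(-1)*7/(2*2) = 11 - 1*(-7/2) = 11 + 7/2 = 29/2 ≈ 14.500)
(32*25)*v = (32*25)*(29/2) = 800*(29/2) = 11600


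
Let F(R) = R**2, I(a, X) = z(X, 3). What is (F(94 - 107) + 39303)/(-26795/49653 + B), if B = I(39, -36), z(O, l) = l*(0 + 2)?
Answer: 1959903216/271123 ≈ 7228.8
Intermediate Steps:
z(O, l) = 2*l (z(O, l) = l*2 = 2*l)
I(a, X) = 6 (I(a, X) = 2*3 = 6)
B = 6
(F(94 - 107) + 39303)/(-26795/49653 + B) = ((94 - 107)**2 + 39303)/(-26795/49653 + 6) = ((-13)**2 + 39303)/(-26795*1/49653 + 6) = (169 + 39303)/(-26795/49653 + 6) = 39472/(271123/49653) = 39472*(49653/271123) = 1959903216/271123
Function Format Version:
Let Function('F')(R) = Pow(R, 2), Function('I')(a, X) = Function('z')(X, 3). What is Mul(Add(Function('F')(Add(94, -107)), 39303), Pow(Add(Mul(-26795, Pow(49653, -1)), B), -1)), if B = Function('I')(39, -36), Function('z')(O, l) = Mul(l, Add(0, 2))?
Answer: Rational(1959903216, 271123) ≈ 7228.8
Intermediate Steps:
Function('z')(O, l) = Mul(2, l) (Function('z')(O, l) = Mul(l, 2) = Mul(2, l))
Function('I')(a, X) = 6 (Function('I')(a, X) = Mul(2, 3) = 6)
B = 6
Mul(Add(Function('F')(Add(94, -107)), 39303), Pow(Add(Mul(-26795, Pow(49653, -1)), B), -1)) = Mul(Add(Pow(Add(94, -107), 2), 39303), Pow(Add(Mul(-26795, Pow(49653, -1)), 6), -1)) = Mul(Add(Pow(-13, 2), 39303), Pow(Add(Mul(-26795, Rational(1, 49653)), 6), -1)) = Mul(Add(169, 39303), Pow(Add(Rational(-26795, 49653), 6), -1)) = Mul(39472, Pow(Rational(271123, 49653), -1)) = Mul(39472, Rational(49653, 271123)) = Rational(1959903216, 271123)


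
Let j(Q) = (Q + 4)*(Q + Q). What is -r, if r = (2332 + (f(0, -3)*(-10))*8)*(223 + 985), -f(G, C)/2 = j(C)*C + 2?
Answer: -6682656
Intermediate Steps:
j(Q) = 2*Q*(4 + Q) (j(Q) = (4 + Q)*(2*Q) = 2*Q*(4 + Q))
f(G, C) = -4 - 4*C**2*(4 + C) (f(G, C) = -2*((2*C*(4 + C))*C + 2) = -2*(2*C**2*(4 + C) + 2) = -2*(2 + 2*C**2*(4 + C)) = -4 - 4*C**2*(4 + C))
r = 6682656 (r = (2332 + ((-4 + 4*(-3)**2*(-4 - 1*(-3)))*(-10))*8)*(223 + 985) = (2332 + ((-4 + 4*9*(-4 + 3))*(-10))*8)*1208 = (2332 + ((-4 + 4*9*(-1))*(-10))*8)*1208 = (2332 + ((-4 - 36)*(-10))*8)*1208 = (2332 - 40*(-10)*8)*1208 = (2332 + 400*8)*1208 = (2332 + 3200)*1208 = 5532*1208 = 6682656)
-r = -1*6682656 = -6682656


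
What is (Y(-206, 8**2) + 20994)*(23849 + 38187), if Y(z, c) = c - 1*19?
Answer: 1305175404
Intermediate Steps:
Y(z, c) = -19 + c (Y(z, c) = c - 19 = -19 + c)
(Y(-206, 8**2) + 20994)*(23849 + 38187) = ((-19 + 8**2) + 20994)*(23849 + 38187) = ((-19 + 64) + 20994)*62036 = (45 + 20994)*62036 = 21039*62036 = 1305175404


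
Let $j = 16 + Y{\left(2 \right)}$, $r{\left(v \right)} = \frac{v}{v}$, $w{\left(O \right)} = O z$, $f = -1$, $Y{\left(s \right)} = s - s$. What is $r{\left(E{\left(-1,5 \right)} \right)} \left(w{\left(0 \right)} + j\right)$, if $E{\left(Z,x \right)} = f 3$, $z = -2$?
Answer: $16$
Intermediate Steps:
$Y{\left(s \right)} = 0$
$w{\left(O \right)} = - 2 O$ ($w{\left(O \right)} = O \left(-2\right) = - 2 O$)
$E{\left(Z,x \right)} = -3$ ($E{\left(Z,x \right)} = \left(-1\right) 3 = -3$)
$r{\left(v \right)} = 1$
$j = 16$ ($j = 16 + 0 = 16$)
$r{\left(E{\left(-1,5 \right)} \right)} \left(w{\left(0 \right)} + j\right) = 1 \left(\left(-2\right) 0 + 16\right) = 1 \left(0 + 16\right) = 1 \cdot 16 = 16$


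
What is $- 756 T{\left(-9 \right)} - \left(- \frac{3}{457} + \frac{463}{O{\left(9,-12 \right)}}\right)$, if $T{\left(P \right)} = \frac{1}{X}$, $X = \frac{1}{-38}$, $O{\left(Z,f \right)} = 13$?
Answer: $\frac{170461496}{5941} \approx 28692.0$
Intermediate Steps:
$X = - \frac{1}{38} \approx -0.026316$
$T{\left(P \right)} = -38$ ($T{\left(P \right)} = \frac{1}{- \frac{1}{38}} = -38$)
$- 756 T{\left(-9 \right)} - \left(- \frac{3}{457} + \frac{463}{O{\left(9,-12 \right)}}\right) = \left(-756\right) \left(-38\right) - \left(- \frac{3}{457} + \frac{463}{13}\right) = 28728 - \frac{211552}{5941} = \frac{170461496}{5941}$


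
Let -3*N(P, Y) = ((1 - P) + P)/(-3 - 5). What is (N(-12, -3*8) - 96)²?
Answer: 5303809/576 ≈ 9208.0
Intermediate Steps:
N(P, Y) = 1/24 (N(P, Y) = -((1 - P) + P)/(3*(-3 - 5)) = -1/(3*(-8)) = -(-1)/(3*8) = -⅓*(-⅛) = 1/24)
(N(-12, -3*8) - 96)² = (1/24 - 96)² = (-2303/24)² = 5303809/576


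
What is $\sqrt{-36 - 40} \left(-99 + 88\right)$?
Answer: $- 22 i \sqrt{19} \approx - 95.896 i$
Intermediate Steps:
$\sqrt{-36 - 40} \left(-99 + 88\right) = \sqrt{-76} \left(-11\right) = 2 i \sqrt{19} \left(-11\right) = - 22 i \sqrt{19}$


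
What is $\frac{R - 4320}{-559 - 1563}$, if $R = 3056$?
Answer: $\frac{632}{1061} \approx 0.59566$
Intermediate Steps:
$\frac{R - 4320}{-559 - 1563} = \frac{3056 - 4320}{-559 - 1563} = - \frac{1264}{-559 - 1563} = - \frac{1264}{-2122} = \left(-1264\right) \left(- \frac{1}{2122}\right) = \frac{632}{1061}$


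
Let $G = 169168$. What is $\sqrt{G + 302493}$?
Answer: $\sqrt{471661} \approx 686.78$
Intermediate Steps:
$\sqrt{G + 302493} = \sqrt{169168 + 302493} = \sqrt{471661}$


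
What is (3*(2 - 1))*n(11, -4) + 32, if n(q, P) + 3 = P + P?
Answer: -1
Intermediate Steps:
n(q, P) = -3 + 2*P (n(q, P) = -3 + (P + P) = -3 + 2*P)
(3*(2 - 1))*n(11, -4) + 32 = (3*(2 - 1))*(-3 + 2*(-4)) + 32 = (3*1)*(-3 - 8) + 32 = 3*(-11) + 32 = -33 + 32 = -1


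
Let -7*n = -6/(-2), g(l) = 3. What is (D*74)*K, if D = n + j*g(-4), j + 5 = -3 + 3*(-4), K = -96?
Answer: 3004992/7 ≈ 4.2928e+5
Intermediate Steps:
n = -3/7 (n = -(-6)/(7*(-2)) = -(-6)*(-1)/(7*2) = -⅐*3 = -3/7 ≈ -0.42857)
j = -20 (j = -5 + (-3 + 3*(-4)) = -5 + (-3 - 12) = -5 - 15 = -20)
D = -423/7 (D = -3/7 - 20*3 = -3/7 - 60 = -423/7 ≈ -60.429)
(D*74)*K = -423/7*74*(-96) = -31302/7*(-96) = 3004992/7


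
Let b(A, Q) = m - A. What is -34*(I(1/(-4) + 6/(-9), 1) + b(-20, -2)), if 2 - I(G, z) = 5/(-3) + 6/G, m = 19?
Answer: -55216/33 ≈ -1673.2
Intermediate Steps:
b(A, Q) = 19 - A
I(G, z) = 11/3 - 6/G (I(G, z) = 2 - (5/(-3) + 6/G) = 2 - (5*(-⅓) + 6/G) = 2 - (-5/3 + 6/G) = 2 + (5/3 - 6/G) = 11/3 - 6/G)
-34*(I(1/(-4) + 6/(-9), 1) + b(-20, -2)) = -34*((11/3 - 6/(1/(-4) + 6/(-9))) + (19 - 1*(-20))) = -34*((11/3 - 6/(1*(-¼) + 6*(-⅑))) + (19 + 20)) = -34*((11/3 - 6/(-¼ - ⅔)) + 39) = -34*((11/3 - 6/(-11/12)) + 39) = -34*((11/3 - 6*(-12/11)) + 39) = -34*((11/3 + 72/11) + 39) = -34*(337/33 + 39) = -34*1624/33 = -55216/33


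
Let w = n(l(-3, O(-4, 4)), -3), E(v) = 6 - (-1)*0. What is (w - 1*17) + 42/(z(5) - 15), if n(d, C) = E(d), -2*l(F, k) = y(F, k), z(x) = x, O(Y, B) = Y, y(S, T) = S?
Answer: -76/5 ≈ -15.200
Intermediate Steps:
E(v) = 6 (E(v) = 6 - 1*0 = 6 + 0 = 6)
l(F, k) = -F/2
n(d, C) = 6
w = 6
(w - 1*17) + 42/(z(5) - 15) = (6 - 1*17) + 42/(5 - 15) = (6 - 17) + 42/(-10) = -11 + 42*(-⅒) = -11 - 21/5 = -76/5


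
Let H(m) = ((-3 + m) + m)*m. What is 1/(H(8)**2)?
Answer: 1/10816 ≈ 9.2456e-5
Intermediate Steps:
H(m) = m*(-3 + 2*m) (H(m) = (-3 + 2*m)*m = m*(-3 + 2*m))
1/(H(8)**2) = 1/((8*(-3 + 2*8))**2) = 1/((8*(-3 + 16))**2) = 1/((8*13)**2) = 1/(104**2) = 1/10816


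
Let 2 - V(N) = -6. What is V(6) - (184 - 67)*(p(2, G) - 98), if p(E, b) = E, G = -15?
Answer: 11240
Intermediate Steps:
V(N) = 8 (V(N) = 2 - 1*(-6) = 2 + 6 = 8)
V(6) - (184 - 67)*(p(2, G) - 98) = 8 - (184 - 67)*(2 - 98) = 8 - 117*(-96) = 8 - 1*(-11232) = 8 + 11232 = 11240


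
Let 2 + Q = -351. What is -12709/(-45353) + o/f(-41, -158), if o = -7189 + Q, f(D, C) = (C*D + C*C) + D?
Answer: 6335887/158236617 ≈ 0.040041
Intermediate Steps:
Q = -353 (Q = -2 - 351 = -353)
f(D, C) = D + C² + C*D (f(D, C) = (C*D + C²) + D = (C² + C*D) + D = D + C² + C*D)
o = -7542 (o = -7189 - 353 = -7542)
-12709/(-45353) + o/f(-41, -158) = -12709/(-45353) - 7542/(-41 + (-158)² - 158*(-41)) = -12709*(-1/45353) - 7542/(-41 + 24964 + 6478) = 12709/45353 - 7542/31401 = 12709/45353 - 7542*1/31401 = 12709/45353 - 838/3489 = 6335887/158236617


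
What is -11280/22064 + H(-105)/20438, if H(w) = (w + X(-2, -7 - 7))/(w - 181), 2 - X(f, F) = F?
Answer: -4120791209/8060624572 ≈ -0.51122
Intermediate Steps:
X(f, F) = 2 - F
H(w) = (16 + w)/(-181 + w) (H(w) = (w + (2 - (-7 - 7)))/(w - 181) = (w + (2 - 1*(-14)))/(-181 + w) = (w + (2 + 14))/(-181 + w) = (w + 16)/(-181 + w) = (16 + w)/(-181 + w))
-11280/22064 + H(-105)/20438 = -11280/22064 + ((16 - 105)/(-181 - 105))/20438 = -11280*1/22064 + (-89/(-286))*(1/20438) = -705/1379 - 1/286*(-89)*(1/20438) = -705/1379 + (89/286)*(1/20438) = -705/1379 + 89/5845268 = -4120791209/8060624572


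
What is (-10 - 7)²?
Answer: 289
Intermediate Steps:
(-10 - 7)² = (-17)² = 289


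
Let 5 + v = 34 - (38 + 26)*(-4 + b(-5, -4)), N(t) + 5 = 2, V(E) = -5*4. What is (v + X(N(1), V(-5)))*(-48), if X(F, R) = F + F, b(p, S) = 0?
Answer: -13392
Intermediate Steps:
V(E) = -20
N(t) = -3 (N(t) = -5 + 2 = -3)
X(F, R) = 2*F
v = 285 (v = -5 + (34 - (38 + 26)*(-4 + 0)) = -5 + (34 - 64*(-4)) = -5 + (34 - 1*(-256)) = -5 + (34 + 256) = -5 + 290 = 285)
(v + X(N(1), V(-5)))*(-48) = (285 + 2*(-3))*(-48) = (285 - 6)*(-48) = 279*(-48) = -13392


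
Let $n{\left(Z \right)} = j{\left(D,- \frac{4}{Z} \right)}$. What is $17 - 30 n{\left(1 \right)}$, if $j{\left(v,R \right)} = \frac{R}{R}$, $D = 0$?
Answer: $-13$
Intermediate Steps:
$j{\left(v,R \right)} = 1$
$n{\left(Z \right)} = 1$
$17 - 30 n{\left(1 \right)} = 17 - 30 = -13$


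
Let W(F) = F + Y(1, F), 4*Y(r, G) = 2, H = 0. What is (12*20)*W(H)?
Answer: 120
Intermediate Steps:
Y(r, G) = ½ (Y(r, G) = (¼)*2 = ½)
W(F) = ½ + F (W(F) = F + ½ = ½ + F)
(12*20)*W(H) = (12*20)*(½ + 0) = 240*(½) = 120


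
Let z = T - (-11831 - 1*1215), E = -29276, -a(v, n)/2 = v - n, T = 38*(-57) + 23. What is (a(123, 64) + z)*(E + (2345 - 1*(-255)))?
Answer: -287700660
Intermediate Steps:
T = -2143 (T = -2166 + 23 = -2143)
a(v, n) = -2*v + 2*n (a(v, n) = -2*(v - n) = -2*v + 2*n)
z = 10903 (z = -2143 - (-11831 - 1*1215) = -2143 - (-11831 - 1215) = -2143 - 1*(-13046) = -2143 + 13046 = 10903)
(a(123, 64) + z)*(E + (2345 - 1*(-255))) = ((-2*123 + 2*64) + 10903)*(-29276 + (2345 - 1*(-255))) = ((-246 + 128) + 10903)*(-29276 + (2345 + 255)) = (-118 + 10903)*(-29276 + 2600) = 10785*(-26676) = -287700660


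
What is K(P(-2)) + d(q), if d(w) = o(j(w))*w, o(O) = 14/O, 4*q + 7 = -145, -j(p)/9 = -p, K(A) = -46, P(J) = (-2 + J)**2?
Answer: -400/9 ≈ -44.444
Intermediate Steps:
j(p) = 9*p (j(p) = -(-9)*p = 9*p)
q = -38 (q = -7/4 + (1/4)*(-145) = -7/4 - 145/4 = -38)
d(w) = 14/9 (d(w) = (14/((9*w)))*w = (14*(1/(9*w)))*w = (14/(9*w))*w = 14/9)
K(P(-2)) + d(q) = -46 + 14/9 = -400/9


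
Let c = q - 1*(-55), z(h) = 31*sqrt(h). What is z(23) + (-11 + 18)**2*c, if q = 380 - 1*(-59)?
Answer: 24206 + 31*sqrt(23) ≈ 24355.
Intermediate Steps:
q = 439 (q = 380 + 59 = 439)
c = 494 (c = 439 - 1*(-55) = 439 + 55 = 494)
z(23) + (-11 + 18)**2*c = 31*sqrt(23) + (-11 + 18)**2*494 = 31*sqrt(23) + 7**2*494 = 31*sqrt(23) + 49*494 = 31*sqrt(23) + 24206 = 24206 + 31*sqrt(23)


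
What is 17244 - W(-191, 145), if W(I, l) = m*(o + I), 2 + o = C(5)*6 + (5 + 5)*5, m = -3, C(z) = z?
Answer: 16905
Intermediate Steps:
o = 78 (o = -2 + (5*6 + (5 + 5)*5) = -2 + (30 + 10*5) = -2 + (30 + 50) = -2 + 80 = 78)
W(I, l) = -234 - 3*I (W(I, l) = -3*(78 + I) = -234 - 3*I)
17244 - W(-191, 145) = 17244 - (-234 - 3*(-191)) = 17244 - (-234 + 573) = 17244 - 1*339 = 17244 - 339 = 16905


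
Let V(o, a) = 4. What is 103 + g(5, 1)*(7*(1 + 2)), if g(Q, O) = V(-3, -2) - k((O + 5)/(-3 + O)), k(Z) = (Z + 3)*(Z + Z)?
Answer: 187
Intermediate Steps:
k(Z) = 2*Z*(3 + Z) (k(Z) = (3 + Z)*(2*Z) = 2*Z*(3 + Z))
g(Q, O) = 4 - 2*(3 + (5 + O)/(-3 + O))*(5 + O)/(-3 + O) (g(Q, O) = 4 - 2*(O + 5)/(-3 + O)*(3 + (O + 5)/(-3 + O)) = 4 - 2*(5 + O)/(-3 + O)*(3 + (5 + O)/(-3 + O)) = 4 - 2*(3 + (5 + O)/(-3 + O))*(5 + O)/(-3 + O))
103 + g(5, 1)*(7*(1 + 2)) = 103 + (4*(19 - 1*1² - 14*1)/(9 + 1² - 6*1))*(7*(1 + 2)) = 103 + (4*(19 - 1*1 - 14)/(9 + 1 - 6))*(7*3) = 103 + (4*(19 - 1 - 14)/4)*21 = 103 + (4*(¼)*4)*21 = 103 + 4*21 = 103 + 84 = 187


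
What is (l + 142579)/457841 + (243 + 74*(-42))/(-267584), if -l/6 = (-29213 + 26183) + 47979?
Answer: -32702225695/122510926144 ≈ -0.26693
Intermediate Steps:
l = -269694 (l = -6*((-29213 + 26183) + 47979) = -6*(-3030 + 47979) = -6*44949 = -269694)
(l + 142579)/457841 + (243 + 74*(-42))/(-267584) = (-269694 + 142579)/457841 + (243 + 74*(-42))/(-267584) = -127115*1/457841 + (243 - 3108)*(-1/267584) = -127115/457841 - 2865*(-1/267584) = -127115/457841 + 2865/267584 = -32702225695/122510926144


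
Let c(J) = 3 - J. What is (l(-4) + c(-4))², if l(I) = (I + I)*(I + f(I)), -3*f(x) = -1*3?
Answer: 961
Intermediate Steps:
f(x) = 1 (f(x) = -(-1)*3/3 = -⅓*(-3) = 1)
l(I) = 2*I*(1 + I) (l(I) = (I + I)*(I + 1) = (2*I)*(1 + I) = 2*I*(1 + I))
(l(-4) + c(-4))² = (2*(-4)*(1 - 4) + (3 - 1*(-4)))² = (2*(-4)*(-3) + (3 + 4))² = (24 + 7)² = 31² = 961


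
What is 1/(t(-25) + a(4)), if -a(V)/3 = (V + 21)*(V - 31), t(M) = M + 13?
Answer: 1/2013 ≈ 0.00049677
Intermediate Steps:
t(M) = 13 + M
a(V) = -3*(-31 + V)*(21 + V) (a(V) = -3*(V + 21)*(V - 31) = -3*(21 + V)*(-31 + V) = -3*(-31 + V)*(21 + V))
1/(t(-25) + a(4)) = 1/((13 - 25) + (1953 - 3*4² + 30*4)) = 1/(-12 + (1953 - 3*16 + 120)) = 1/(-12 + (1953 - 48 + 120)) = 1/(-12 + 2025) = 1/2013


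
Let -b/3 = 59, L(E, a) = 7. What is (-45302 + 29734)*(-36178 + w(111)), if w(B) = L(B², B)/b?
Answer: 99689890384/177 ≈ 5.6322e+8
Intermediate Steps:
b = -177 (b = -3*59 = -177)
w(B) = -7/177 (w(B) = 7/(-177) = 7*(-1/177) = -7/177)
(-45302 + 29734)*(-36178 + w(111)) = (-45302 + 29734)*(-36178 - 7/177) = -15568*(-6403513/177) = 99689890384/177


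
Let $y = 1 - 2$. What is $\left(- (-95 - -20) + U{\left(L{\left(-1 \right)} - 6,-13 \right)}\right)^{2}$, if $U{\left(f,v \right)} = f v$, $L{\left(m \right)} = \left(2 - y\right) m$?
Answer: $36864$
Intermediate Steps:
$y = -1$ ($y = 1 - 2 = -1$)
$L{\left(m \right)} = 3 m$ ($L{\left(m \right)} = \left(2 - -1\right) m = \left(2 + 1\right) m = 3 m$)
$\left(- (-95 - -20) + U{\left(L{\left(-1 \right)} - 6,-13 \right)}\right)^{2} = \left(- (-95 - -20) + \left(3 \left(-1\right) - 6\right) \left(-13\right)\right)^{2} = \left(- (-95 + 20) + \left(-3 - 6\right) \left(-13\right)\right)^{2} = \left(\left(-1\right) \left(-75\right) - -117\right)^{2} = \left(75 + 117\right)^{2} = 192^{2} = 36864$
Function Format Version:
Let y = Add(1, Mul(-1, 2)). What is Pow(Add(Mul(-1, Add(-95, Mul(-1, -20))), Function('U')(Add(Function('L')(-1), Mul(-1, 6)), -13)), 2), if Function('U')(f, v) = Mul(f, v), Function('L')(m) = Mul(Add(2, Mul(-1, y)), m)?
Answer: 36864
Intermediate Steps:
y = -1 (y = Add(1, -2) = -1)
Function('L')(m) = Mul(3, m) (Function('L')(m) = Mul(Add(2, Mul(-1, -1)), m) = Mul(Add(2, 1), m) = Mul(3, m))
Pow(Add(Mul(-1, Add(-95, Mul(-1, -20))), Function('U')(Add(Function('L')(-1), Mul(-1, 6)), -13)), 2) = Pow(Add(Mul(-1, Add(-95, Mul(-1, -20))), Mul(Add(Mul(3, -1), Mul(-1, 6)), -13)), 2) = Pow(Add(Mul(-1, Add(-95, 20)), Mul(Add(-3, -6), -13)), 2) = Pow(Add(Mul(-1, -75), Mul(-9, -13)), 2) = Pow(Add(75, 117), 2) = Pow(192, 2) = 36864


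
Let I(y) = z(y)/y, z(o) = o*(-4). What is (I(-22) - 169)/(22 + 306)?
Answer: -173/328 ≈ -0.52744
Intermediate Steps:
z(o) = -4*o
I(y) = -4 (I(y) = (-4*y)/y = -4)
(I(-22) - 169)/(22 + 306) = (-4 - 169)/(22 + 306) = -173/328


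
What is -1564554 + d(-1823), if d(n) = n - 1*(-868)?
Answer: -1565509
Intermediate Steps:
d(n) = 868 + n (d(n) = n + 868 = 868 + n)
-1564554 + d(-1823) = -1564554 + (868 - 1823) = -1564554 - 955 = -1565509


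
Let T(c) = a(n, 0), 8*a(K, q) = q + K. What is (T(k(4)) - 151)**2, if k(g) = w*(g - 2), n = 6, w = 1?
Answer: 361201/16 ≈ 22575.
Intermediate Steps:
k(g) = -2 + g (k(g) = 1*(g - 2) = 1*(-2 + g) = -2 + g)
a(K, q) = K/8 + q/8 (a(K, q) = (q + K)/8 = (K + q)/8 = K/8 + q/8)
T(c) = 3/4 (T(c) = (1/8)*6 + (1/8)*0 = 3/4 + 0 = 3/4)
(T(k(4)) - 151)**2 = (3/4 - 151)**2 = (-601/4)**2 = 361201/16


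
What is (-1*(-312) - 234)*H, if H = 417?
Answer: 32526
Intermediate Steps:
(-1*(-312) - 234)*H = (-1*(-312) - 234)*417 = (312 - 234)*417 = 78*417 = 32526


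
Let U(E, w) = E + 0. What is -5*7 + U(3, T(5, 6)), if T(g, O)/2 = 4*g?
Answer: -32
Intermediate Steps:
T(g, O) = 8*g (T(g, O) = 2*(4*g) = 8*g)
U(E, w) = E
-5*7 + U(3, T(5, 6)) = -5*7 + 3 = -35 + 3 = -32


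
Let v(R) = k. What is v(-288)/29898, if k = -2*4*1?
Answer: -4/14949 ≈ -0.00026758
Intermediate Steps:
k = -8 (k = -8*1 = -8)
v(R) = -8
v(-288)/29898 = -8/29898 = -8*1/29898 = -4/14949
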